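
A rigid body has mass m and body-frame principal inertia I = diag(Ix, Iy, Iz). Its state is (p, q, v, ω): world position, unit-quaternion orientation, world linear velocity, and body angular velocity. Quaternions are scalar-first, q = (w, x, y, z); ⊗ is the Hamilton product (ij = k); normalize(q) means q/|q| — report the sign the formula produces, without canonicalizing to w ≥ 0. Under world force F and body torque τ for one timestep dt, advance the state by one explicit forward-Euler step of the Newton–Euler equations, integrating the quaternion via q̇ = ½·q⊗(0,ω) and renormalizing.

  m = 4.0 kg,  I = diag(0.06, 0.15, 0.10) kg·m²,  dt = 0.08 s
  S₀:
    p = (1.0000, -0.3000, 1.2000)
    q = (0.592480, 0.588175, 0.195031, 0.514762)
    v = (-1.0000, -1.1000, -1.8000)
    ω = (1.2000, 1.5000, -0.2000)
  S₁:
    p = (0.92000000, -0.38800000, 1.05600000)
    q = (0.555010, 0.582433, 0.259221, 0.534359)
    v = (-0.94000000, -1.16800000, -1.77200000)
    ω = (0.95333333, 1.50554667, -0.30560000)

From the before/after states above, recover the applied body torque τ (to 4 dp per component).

rate change Δω = (-0.24666667, 0.00554667, -0.10560000)
precession coupling = (0.0150, 0.0096, 0.1620)
I·α + gyro = (-0.1700, 0.0200, 0.0300)

τ = (-0.1700, 0.0200, 0.0300)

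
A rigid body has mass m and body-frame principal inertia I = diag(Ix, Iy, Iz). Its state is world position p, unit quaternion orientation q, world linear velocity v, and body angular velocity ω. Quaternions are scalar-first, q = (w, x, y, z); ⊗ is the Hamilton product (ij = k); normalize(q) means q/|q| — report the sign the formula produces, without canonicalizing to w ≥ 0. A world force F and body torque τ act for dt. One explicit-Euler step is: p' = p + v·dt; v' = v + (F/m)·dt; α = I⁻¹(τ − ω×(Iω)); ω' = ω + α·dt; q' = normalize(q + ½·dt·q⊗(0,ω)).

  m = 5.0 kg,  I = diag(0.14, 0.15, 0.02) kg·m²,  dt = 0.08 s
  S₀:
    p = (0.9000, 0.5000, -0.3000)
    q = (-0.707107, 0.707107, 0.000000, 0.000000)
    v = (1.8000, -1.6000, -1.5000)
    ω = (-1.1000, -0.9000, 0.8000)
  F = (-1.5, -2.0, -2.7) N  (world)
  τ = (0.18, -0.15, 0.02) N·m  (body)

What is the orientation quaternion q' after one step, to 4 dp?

2q̇ = q⊗(0,ω) = (0.7778177, 0.7778177, 0.0707107, -1.2020819)
q + ½dt·q⊗(0,ω), renormalized = (-0.6746, 0.7367, 0.0028, -0.0480)

q' = (-0.6746, 0.7367, 0.0028, -0.0480)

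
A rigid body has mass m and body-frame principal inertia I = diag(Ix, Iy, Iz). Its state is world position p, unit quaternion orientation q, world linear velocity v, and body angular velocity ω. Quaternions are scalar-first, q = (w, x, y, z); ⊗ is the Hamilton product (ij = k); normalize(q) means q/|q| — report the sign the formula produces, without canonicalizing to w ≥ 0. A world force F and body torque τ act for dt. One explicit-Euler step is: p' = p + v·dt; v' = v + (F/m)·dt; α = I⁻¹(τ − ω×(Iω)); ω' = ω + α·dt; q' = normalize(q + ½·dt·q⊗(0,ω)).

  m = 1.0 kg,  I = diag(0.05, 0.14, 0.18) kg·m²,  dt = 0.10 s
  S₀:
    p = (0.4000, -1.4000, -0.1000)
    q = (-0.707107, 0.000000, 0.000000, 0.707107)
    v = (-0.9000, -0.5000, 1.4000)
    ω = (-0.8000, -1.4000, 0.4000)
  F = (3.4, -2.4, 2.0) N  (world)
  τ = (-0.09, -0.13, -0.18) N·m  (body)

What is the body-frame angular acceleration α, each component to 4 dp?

gyro term ω×Iω = (-0.0224, 0.0416, 0.1008)
α = I⁻¹(τ − ω×Iω) = (-1.3520, -1.2257, -1.5600)

α = (-1.3520, -1.2257, -1.5600)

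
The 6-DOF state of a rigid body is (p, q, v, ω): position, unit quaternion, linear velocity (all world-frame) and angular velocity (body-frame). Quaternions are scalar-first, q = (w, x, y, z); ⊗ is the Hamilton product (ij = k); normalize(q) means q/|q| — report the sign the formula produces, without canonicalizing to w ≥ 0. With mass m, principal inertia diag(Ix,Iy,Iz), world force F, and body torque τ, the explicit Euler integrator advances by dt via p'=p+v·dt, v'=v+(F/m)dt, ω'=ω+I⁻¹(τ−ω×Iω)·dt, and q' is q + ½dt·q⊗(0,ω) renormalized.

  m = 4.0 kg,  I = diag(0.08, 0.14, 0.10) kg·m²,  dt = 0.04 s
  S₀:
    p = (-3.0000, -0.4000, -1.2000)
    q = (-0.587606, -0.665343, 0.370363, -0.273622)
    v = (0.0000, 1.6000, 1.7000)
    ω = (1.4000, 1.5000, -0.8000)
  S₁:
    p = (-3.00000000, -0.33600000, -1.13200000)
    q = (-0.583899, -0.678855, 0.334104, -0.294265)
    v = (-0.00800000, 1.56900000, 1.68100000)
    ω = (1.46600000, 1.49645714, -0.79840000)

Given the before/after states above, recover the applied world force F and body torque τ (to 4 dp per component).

F = (-0.8000, -3.1000, -1.9000)
τ = (0.1800, 0.0100, 0.1300)

velocity change Δv = (-0.00800000, -0.03100000, -0.01900000)
m·(v₁−v₀)/dt = (-0.8000, -3.1000, -1.9000)
Δω = ω₁−ω₀ = (0.06600000, -0.00354286, 0.00160000)
ω₀×(Iω₀) = (0.0480, 0.0224, 0.1260)
I·α + gyro = (0.1800, 0.0100, 0.1300)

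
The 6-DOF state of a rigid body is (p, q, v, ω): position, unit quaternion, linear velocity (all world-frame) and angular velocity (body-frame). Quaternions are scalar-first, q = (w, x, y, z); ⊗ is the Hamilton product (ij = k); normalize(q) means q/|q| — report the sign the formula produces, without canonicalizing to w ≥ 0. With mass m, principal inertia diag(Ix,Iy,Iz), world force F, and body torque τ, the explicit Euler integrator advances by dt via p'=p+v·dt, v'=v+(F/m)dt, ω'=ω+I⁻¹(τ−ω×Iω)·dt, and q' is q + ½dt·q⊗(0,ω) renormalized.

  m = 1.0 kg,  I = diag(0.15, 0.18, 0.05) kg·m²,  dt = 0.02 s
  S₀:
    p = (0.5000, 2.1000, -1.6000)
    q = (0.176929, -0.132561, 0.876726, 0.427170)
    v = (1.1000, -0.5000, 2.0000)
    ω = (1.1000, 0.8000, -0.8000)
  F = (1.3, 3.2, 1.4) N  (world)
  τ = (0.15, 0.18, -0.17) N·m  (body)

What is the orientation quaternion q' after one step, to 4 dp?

q' = (0.1748, -0.1410, 0.8817, 0.4150)

2q̇ = q⊗(0,ω) = (-0.2138277, -0.8484949, 0.5053814, -1.2119906)
updated quaternion q' = (0.1748, -0.1410, 0.8817, 0.4150)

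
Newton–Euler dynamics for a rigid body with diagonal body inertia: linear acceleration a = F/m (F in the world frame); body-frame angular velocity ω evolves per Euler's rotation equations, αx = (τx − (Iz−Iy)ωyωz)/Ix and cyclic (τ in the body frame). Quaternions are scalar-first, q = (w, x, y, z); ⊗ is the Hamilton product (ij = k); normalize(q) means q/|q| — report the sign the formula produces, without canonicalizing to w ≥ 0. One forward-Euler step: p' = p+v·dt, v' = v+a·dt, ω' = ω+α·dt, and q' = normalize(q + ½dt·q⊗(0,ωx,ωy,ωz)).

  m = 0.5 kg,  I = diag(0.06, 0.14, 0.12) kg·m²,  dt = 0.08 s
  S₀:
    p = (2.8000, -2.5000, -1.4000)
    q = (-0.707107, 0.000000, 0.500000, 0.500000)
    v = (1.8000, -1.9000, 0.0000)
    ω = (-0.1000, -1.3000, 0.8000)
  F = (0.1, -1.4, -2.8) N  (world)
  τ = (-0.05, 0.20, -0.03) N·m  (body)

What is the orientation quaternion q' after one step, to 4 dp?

q' = (-0.6958, 0.0447, 0.5338, 0.4785)

q⊗(0,ω) = (0.2500000, 1.1207107, 0.8692391, -0.5156856)
q' = normalize(q + ½dt·q⊗(0,ω)) = (-0.6958, 0.0447, 0.5338, 0.4785)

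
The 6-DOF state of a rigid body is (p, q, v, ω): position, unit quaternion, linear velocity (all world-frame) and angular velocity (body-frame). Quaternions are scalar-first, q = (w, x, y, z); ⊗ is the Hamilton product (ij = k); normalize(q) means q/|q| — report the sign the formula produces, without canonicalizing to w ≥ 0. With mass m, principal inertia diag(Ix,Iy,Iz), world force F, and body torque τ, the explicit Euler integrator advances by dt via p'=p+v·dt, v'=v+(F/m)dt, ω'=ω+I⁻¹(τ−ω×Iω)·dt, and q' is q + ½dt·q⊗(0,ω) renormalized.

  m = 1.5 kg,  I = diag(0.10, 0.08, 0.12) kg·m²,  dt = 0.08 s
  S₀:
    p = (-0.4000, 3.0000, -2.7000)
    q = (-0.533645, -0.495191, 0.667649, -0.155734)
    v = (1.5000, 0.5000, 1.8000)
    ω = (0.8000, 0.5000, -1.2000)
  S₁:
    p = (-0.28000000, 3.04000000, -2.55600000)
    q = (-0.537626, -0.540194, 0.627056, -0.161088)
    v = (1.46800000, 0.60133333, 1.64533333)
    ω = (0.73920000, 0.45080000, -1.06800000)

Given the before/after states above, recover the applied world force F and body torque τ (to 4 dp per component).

rate change Δω = (-0.06080000, -0.04920000, 0.13200000)
I·α + gyro = (-0.1000, -0.0300, 0.1900)
v₁ − v₀ = (-0.03200000, 0.10133333, -0.15466667)
F = m·Δv/dt = (-0.6000, 1.9000, -2.9000)

F = (-0.6000, 1.9000, -2.9000)
τ = (-0.1000, -0.0300, 0.1900)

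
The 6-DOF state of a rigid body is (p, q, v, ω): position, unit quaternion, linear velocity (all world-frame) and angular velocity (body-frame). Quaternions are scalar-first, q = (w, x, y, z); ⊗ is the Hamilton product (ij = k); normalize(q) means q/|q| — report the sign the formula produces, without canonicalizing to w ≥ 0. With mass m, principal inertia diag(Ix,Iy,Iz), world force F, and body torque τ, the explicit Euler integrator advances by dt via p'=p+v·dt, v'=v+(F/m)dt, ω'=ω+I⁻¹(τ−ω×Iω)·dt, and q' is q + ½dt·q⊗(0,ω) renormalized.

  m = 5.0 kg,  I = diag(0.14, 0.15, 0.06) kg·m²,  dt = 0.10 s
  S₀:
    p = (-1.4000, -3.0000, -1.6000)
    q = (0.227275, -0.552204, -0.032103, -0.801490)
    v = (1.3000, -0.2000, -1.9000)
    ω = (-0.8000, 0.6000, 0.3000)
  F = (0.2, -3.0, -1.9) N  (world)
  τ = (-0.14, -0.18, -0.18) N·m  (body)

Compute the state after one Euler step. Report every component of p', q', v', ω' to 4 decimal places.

p + v·dt = (-1.2700, -3.0200, -1.7900)
v' = v + a·dt = (1.3040, -0.2600, -1.9380)
precession coupling ω×(Iω) = (-0.0162, -0.0192, -0.0048)
angular accel α = (-0.8843, -1.0720, -2.9200)
new body rate ω' = (-0.8884, 0.4928, 0.0080)
2q̇ = q⊗(0,ω) = (-0.1820544, 0.2894431, 0.9432182, -0.2888223)
q' = normalize(q + ½dt·q⊗(0,ω)) = (0.2179, -0.5370, 0.0150, -0.8148)

p' = (-1.2700, -3.0200, -1.7900)
q' = (0.2179, -0.5370, 0.0150, -0.8148)
v' = (1.3040, -0.2600, -1.9380)
ω' = (-0.8884, 0.4928, 0.0080)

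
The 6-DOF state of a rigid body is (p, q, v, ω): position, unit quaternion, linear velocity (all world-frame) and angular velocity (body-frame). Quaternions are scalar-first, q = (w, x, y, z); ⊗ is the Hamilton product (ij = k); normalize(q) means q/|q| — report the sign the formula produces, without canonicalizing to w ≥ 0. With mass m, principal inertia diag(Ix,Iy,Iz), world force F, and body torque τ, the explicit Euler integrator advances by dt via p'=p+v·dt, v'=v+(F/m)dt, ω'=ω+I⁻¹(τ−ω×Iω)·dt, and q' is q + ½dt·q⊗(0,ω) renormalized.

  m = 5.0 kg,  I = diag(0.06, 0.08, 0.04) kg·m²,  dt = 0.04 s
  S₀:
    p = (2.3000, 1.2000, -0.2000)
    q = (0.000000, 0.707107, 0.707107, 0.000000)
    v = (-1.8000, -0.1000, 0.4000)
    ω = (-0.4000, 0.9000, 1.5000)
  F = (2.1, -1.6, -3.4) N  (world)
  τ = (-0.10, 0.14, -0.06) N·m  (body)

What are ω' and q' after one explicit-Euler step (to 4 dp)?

ω' = (-0.4307, 0.9760, 1.4472)
q' = (-0.0071, 0.7279, 0.6855, 0.0184)

gyro term ω×Iω = (-0.0540, -0.0120, -0.0072)
angular accel α = (-0.7667, 1.9000, -1.3200)
ω + α·dt = (-0.4307, 0.9760, 1.4472)
Hamilton product q⊗(0,ω) = (-0.3535535, 1.0606605, -1.0606605, 0.9192391)
q' = normalize(q + ½dt·q⊗(0,ω)) = (-0.0071, 0.7279, 0.6855, 0.0184)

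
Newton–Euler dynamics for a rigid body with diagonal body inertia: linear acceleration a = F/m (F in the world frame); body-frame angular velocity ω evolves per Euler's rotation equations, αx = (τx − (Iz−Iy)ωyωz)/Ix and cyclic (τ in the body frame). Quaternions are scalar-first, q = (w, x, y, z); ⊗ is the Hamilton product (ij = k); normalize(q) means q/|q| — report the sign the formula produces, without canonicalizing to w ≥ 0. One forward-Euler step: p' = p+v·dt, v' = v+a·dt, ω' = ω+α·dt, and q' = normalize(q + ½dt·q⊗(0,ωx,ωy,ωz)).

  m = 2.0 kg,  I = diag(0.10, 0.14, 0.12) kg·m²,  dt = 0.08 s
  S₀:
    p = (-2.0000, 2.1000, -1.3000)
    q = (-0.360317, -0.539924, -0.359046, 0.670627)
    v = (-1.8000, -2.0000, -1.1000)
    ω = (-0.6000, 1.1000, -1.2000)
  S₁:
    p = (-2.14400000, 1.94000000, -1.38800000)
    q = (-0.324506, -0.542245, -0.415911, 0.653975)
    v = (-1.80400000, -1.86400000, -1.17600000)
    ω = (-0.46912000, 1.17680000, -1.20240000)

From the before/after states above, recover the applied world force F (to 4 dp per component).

F = (-0.1000, 3.4000, -1.9000)

v₁ − v₀ = (-0.00400000, 0.13600000, -0.07600000)
F = m·Δv/dt = (-0.1000, 3.4000, -1.9000)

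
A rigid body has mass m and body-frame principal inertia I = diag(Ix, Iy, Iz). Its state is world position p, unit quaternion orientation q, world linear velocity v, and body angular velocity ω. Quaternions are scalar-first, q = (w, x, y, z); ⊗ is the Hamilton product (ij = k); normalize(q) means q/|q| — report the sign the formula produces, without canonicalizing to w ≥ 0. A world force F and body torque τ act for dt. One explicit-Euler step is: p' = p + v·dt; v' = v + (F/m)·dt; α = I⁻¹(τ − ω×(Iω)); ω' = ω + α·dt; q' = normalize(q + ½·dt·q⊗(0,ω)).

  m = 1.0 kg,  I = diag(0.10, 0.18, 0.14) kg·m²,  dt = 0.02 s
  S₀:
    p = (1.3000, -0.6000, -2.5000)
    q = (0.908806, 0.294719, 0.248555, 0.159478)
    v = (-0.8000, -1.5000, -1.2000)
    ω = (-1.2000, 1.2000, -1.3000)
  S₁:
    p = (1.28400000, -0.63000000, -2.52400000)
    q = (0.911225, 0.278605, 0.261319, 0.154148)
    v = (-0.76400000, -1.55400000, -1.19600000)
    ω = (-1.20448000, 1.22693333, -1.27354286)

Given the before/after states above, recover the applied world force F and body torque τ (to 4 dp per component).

F = (1.8000, -2.7000, 0.2000)
τ = (0.0400, 0.1800, 0.0700)

Δv = v₁−v₀ = (0.03600000, -0.05400000, 0.00400000)
m·(v₁−v₀)/dt = (1.8000, -2.7000, 0.2000)
rate change Δω = (-0.00448000, 0.02693333, 0.02645714)
ω₀×(Iω₀) = (0.0624, -0.0624, -0.1152)
τ = I·(Δω/dt) + ω₀×(Iω₀) = (0.0400, 0.1800, 0.0700)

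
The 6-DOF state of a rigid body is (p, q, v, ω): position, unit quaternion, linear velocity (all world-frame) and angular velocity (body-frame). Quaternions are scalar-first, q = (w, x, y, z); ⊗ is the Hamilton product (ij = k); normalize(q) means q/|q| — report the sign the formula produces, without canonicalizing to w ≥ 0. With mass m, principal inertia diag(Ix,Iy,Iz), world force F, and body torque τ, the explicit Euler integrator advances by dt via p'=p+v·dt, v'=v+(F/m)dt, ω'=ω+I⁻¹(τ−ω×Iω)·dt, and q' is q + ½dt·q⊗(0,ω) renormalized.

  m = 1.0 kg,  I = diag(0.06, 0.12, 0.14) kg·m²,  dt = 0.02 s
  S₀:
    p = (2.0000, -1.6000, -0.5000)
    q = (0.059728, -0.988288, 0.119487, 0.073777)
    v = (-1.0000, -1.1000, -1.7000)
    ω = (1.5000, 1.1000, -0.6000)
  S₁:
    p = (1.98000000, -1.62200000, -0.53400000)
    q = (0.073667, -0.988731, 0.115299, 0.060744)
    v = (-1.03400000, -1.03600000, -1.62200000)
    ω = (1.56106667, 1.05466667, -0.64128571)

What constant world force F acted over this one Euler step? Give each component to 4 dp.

F = (-1.7000, 3.2000, 3.9000)

v₁ − v₀ = (-0.03400000, 0.06400000, 0.07800000)
applied force F = (-1.7000, 3.2000, 3.9000)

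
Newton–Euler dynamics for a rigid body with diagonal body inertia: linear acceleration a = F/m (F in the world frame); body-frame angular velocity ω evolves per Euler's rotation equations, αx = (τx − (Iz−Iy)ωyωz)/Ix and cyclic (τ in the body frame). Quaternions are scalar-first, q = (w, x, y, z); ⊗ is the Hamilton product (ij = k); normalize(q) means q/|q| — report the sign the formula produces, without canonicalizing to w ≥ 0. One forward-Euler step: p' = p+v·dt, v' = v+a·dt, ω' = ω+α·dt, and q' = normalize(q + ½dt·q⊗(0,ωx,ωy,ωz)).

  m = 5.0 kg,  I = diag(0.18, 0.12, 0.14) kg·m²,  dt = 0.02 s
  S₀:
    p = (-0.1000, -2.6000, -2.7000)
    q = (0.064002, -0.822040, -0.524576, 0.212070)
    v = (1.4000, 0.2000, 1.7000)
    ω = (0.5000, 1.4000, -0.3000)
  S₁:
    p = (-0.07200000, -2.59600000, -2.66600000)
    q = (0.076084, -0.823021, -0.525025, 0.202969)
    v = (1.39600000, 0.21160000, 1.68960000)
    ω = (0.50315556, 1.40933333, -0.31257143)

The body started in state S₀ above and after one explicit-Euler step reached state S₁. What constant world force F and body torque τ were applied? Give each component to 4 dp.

F = (-1.0000, 2.9000, -2.6000)
τ = (0.0200, 0.0500, -0.1300)

ω₁ − ω₀ = (0.00315556, 0.00933333, -0.01257143)
precession coupling = (-0.0084, -0.0060, -0.0420)
applied torque τ = (0.0200, 0.0500, -0.1300)
Δv = v₁−v₀ = (-0.00400000, 0.01160000, -0.01040000)
m·(v₁−v₀)/dt = (-1.0000, 2.9000, -2.6000)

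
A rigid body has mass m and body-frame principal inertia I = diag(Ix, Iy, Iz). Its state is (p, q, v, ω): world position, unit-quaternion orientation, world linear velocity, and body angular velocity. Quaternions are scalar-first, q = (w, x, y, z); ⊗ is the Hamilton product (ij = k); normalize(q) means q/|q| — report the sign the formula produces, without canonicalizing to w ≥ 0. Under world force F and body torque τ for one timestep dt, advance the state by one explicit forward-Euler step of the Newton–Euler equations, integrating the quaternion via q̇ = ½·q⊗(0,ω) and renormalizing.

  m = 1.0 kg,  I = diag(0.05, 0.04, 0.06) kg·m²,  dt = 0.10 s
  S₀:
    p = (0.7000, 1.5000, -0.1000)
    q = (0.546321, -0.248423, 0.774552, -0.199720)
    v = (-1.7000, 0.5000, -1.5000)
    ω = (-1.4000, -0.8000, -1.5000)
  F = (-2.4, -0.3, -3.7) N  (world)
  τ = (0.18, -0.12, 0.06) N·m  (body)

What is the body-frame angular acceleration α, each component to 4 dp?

α = (3.1200, -2.4750, 1.1867)

ω×(Iω) gyroscopic = (0.0240, -0.0210, -0.0112)
(τ − ω×Iω)/I = (3.1200, -2.4750, 1.1867)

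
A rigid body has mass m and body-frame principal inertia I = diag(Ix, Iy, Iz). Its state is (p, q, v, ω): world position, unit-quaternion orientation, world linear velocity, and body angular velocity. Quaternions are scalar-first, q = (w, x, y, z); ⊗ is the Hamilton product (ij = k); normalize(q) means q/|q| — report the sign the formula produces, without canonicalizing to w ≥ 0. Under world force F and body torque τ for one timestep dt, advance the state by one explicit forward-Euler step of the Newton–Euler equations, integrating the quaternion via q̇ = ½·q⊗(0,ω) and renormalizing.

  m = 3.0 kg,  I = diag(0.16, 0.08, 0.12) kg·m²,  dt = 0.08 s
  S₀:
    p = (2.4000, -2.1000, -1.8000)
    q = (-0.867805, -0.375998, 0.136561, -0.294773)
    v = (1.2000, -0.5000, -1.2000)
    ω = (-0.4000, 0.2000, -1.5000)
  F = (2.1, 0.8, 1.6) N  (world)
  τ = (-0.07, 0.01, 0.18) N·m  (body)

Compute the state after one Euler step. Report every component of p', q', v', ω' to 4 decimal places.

new position p' = (2.4960, -2.1400, -1.8960)
v' = v + a·dt = (1.2560, -0.4787, -1.1573)
(τ − ω×Iω)/I = (-0.3625, -0.1750, 1.4467)
ω' = ω + α·dt = (-0.4290, 0.1860, -1.3843)
q⊗(0,ω) = (-0.6198709, 0.2012351, -0.6196488, 1.2811323)
q + ½dt·q⊗(0,ω), renormalized = (-0.8909, -0.3672, 0.1116, -0.2431)

p' = (2.4960, -2.1400, -1.8960)
q' = (-0.8909, -0.3672, 0.1116, -0.2431)
v' = (1.2560, -0.4787, -1.1573)
ω' = (-0.4290, 0.1860, -1.3843)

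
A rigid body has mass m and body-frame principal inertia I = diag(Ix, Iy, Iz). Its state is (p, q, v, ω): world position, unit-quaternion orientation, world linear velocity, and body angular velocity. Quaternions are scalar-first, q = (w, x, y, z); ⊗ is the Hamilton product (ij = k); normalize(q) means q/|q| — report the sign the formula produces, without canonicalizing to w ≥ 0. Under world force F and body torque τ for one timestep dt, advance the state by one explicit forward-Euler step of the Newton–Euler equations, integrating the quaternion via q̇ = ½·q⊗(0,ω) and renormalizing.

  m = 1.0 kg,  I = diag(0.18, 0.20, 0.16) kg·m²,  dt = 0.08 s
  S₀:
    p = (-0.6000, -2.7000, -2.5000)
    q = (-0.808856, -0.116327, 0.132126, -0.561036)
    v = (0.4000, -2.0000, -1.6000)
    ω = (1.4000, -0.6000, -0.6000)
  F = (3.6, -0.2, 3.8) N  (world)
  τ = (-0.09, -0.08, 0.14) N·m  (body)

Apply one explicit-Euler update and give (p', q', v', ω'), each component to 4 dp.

linear accel F/m = (3.6000, -0.2000, 3.8000)
p + v·dt = (-0.5680, -2.8600, -2.6280)
new velocity v' = (0.6880, -2.0160, -1.2960)
ω×(Iω) gyroscopic = (-0.0144, -0.0168, -0.0168)
angular accel α = (-0.4200, -0.3160, 0.9800)
new body rate ω' = (1.3664, -0.6253, -0.5216)
Hamilton product q⊗(0,ω) = (-0.0944882, -1.5482956, -0.3699330, 0.3701334)
updated quaternion q' = (-0.8109, -0.1779, 0.1171, -0.5451)

p' = (-0.5680, -2.8600, -2.6280)
q' = (-0.8109, -0.1779, 0.1171, -0.5451)
v' = (0.6880, -2.0160, -1.2960)
ω' = (1.3664, -0.6253, -0.5216)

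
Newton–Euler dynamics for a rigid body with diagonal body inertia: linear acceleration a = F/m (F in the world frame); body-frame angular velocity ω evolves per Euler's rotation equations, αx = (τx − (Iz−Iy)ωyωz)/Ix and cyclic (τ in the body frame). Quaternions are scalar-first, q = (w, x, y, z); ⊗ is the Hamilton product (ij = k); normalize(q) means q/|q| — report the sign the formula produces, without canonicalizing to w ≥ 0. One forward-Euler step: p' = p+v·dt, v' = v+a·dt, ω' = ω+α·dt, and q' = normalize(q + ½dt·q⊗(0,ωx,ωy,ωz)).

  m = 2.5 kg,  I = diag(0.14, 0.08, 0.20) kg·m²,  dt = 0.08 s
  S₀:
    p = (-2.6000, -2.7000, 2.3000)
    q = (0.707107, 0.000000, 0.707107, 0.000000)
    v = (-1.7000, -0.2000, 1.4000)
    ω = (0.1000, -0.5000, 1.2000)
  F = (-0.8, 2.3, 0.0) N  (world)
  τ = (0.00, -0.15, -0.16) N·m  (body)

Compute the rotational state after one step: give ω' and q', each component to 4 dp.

ω×(Iω) gyroscopic = (-0.0720, -0.0072, 0.0030)
(τ − ω×Iω)/I = (0.5143, -1.7850, -0.8150)
ω + α·dt = (0.1411, -0.6428, 1.1348)
Hamilton product q⊗(0,ω) = (0.3535535, 0.9192391, -0.3535535, 0.7778177)
q' = normalize(q + ½dt·q⊗(0,ω)) = (0.7203, 0.0367, 0.6920, 0.0311)

ω' = (0.1411, -0.6428, 1.1348)
q' = (0.7203, 0.0367, 0.6920, 0.0311)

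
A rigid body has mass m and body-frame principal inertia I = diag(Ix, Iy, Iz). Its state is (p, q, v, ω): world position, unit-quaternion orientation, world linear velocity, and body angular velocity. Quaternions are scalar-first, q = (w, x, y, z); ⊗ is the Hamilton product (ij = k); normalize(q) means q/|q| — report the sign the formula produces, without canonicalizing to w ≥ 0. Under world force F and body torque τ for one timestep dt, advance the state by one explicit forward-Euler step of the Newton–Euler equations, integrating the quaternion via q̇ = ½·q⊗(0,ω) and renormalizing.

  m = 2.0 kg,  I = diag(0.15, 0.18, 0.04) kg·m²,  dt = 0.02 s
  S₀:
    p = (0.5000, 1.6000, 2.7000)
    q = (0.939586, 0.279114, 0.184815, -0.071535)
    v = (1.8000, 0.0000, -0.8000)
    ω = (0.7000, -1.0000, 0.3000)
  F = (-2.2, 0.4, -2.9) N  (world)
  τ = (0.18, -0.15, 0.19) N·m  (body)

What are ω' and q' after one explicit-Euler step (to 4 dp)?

ω' = (0.7184, -1.0192, 0.4055)
q' = (0.9396, 0.2855, 0.1741, -0.0728)

α = I⁻¹(τ − ω×Iω) = (0.9200, -0.9617, 5.2750)
ω + α·dt = (0.7184, -1.0192, 0.4055)
2q̇ = q⊗(0,ω) = (0.0108957, 0.6416197, -1.0733947, -0.1266087)
updated quaternion q' = (0.9396, 0.2855, 0.1741, -0.0728)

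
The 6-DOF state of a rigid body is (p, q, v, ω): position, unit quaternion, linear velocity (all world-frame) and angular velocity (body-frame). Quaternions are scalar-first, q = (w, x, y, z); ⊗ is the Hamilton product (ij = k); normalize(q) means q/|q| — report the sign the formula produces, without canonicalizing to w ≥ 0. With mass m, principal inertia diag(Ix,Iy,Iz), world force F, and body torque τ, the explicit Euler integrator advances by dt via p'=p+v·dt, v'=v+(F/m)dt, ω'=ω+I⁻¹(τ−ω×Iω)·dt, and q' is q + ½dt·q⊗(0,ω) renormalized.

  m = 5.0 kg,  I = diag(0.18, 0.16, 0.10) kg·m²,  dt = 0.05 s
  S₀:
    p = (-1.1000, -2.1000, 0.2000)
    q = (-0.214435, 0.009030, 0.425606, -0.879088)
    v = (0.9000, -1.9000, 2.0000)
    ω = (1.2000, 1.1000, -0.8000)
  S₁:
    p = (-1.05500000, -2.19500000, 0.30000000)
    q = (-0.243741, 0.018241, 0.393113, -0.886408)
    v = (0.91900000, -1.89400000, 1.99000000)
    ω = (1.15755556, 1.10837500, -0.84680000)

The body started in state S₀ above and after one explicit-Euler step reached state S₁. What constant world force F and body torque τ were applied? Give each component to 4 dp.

F = (1.9000, 0.6000, -1.0000)
τ = (-0.1000, -0.0500, -0.1200)

v₁ − v₀ = (0.01900000, 0.00600000, -0.01000000)
F = m·Δv/dt = (1.9000, 0.6000, -1.0000)
ω₁ − ω₀ = (-0.04244444, 0.00837500, -0.04680000)
gyro term ω₀×Iω₀ = (0.0528, -0.0768, -0.0264)
τ = I·(Δω/dt) + ω₀×(Iω₀) = (-0.1000, -0.0500, -0.1200)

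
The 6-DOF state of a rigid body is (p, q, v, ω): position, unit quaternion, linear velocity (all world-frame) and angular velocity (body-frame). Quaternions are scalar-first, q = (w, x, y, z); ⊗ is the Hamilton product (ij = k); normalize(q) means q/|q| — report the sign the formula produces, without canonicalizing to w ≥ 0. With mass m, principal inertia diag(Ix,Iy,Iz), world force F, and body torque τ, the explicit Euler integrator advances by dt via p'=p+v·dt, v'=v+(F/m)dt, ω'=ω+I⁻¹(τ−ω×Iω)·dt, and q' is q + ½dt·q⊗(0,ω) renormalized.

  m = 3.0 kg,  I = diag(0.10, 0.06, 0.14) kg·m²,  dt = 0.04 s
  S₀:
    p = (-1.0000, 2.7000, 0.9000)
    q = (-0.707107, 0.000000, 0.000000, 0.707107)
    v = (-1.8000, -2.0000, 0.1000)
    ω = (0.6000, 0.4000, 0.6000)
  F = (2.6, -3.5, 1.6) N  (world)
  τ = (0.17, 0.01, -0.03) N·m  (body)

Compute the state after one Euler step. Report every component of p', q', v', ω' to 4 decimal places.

p' = (-1.0720, 2.6200, 0.9040)
q' = (-0.7155, -0.0141, 0.0028, 0.6985)
v' = (-1.7653, -2.0467, 0.1213)
ω' = (0.6603, 0.4163, 0.5942)

(τ − ω×Iω)/I = (1.5080, 0.4067, -0.1457)
new body rate ω' = (0.6603, 0.4163, 0.5942)
2q̇ = q⊗(0,ω) = (-0.4242642, -0.7071070, 0.1414214, -0.4242642)
q' = normalize(q + ½dt·q⊗(0,ω)) = (-0.7155, -0.0141, 0.0028, 0.6985)
a = (0.8667, -1.1667, 0.5333)
p + v·dt = (-1.0720, 2.6200, 0.9040)
new velocity v' = (-1.7653, -2.0467, 0.1213)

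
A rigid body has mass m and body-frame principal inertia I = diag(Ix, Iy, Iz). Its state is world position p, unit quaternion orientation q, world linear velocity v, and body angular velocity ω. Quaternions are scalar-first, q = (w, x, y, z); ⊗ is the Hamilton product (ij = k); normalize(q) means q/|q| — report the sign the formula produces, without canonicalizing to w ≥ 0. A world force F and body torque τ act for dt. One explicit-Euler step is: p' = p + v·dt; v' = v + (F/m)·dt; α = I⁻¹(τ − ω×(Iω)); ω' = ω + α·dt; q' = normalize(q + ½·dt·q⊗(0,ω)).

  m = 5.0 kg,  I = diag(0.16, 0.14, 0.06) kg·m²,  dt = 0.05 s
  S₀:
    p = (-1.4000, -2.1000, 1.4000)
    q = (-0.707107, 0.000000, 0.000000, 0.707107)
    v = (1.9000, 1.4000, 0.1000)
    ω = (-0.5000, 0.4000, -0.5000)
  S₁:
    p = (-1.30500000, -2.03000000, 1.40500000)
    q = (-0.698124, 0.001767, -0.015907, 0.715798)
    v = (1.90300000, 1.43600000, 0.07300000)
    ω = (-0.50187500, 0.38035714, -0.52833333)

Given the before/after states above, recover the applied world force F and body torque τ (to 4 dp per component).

F = (0.3000, 3.6000, -2.7000)
τ = (0.0100, -0.0300, -0.0300)

v₁ − v₀ = (0.00300000, 0.03600000, -0.02700000)
m·(v₁−v₀)/dt = (0.3000, 3.6000, -2.7000)
ω₁ − ω₀ = (-0.00187500, -0.01964286, -0.02833333)
I·α + gyro = (0.0100, -0.0300, -0.0300)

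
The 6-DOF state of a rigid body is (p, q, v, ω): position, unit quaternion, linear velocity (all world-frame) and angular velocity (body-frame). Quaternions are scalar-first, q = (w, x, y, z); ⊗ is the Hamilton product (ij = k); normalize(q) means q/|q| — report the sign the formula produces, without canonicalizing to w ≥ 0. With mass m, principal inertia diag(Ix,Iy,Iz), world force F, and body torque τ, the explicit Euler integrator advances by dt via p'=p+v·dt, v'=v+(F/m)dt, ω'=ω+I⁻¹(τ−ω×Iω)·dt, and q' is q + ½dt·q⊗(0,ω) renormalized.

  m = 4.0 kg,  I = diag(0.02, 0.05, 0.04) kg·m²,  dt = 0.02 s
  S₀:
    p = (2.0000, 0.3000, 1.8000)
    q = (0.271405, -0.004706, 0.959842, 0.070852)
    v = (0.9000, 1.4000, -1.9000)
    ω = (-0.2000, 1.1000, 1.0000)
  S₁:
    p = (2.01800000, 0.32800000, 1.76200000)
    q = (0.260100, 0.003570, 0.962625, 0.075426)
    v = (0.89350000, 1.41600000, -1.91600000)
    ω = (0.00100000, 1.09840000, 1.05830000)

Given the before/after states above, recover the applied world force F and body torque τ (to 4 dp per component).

F = (-1.3000, 3.2000, -3.2000)
τ = (0.1900, 0.0000, 0.1100)

Δω = ω₁−ω₀ = (0.20100000, -0.00160000, 0.05830000)
gyro term ω₀×Iω₀ = (-0.0110, 0.0040, -0.0066)
I·α + gyro = (0.1900, 0.0000, 0.1100)
v₁ − v₀ = (-0.00650000, 0.01600000, -0.01600000)
F = m·Δv/dt = (-1.3000, 3.2000, -3.2000)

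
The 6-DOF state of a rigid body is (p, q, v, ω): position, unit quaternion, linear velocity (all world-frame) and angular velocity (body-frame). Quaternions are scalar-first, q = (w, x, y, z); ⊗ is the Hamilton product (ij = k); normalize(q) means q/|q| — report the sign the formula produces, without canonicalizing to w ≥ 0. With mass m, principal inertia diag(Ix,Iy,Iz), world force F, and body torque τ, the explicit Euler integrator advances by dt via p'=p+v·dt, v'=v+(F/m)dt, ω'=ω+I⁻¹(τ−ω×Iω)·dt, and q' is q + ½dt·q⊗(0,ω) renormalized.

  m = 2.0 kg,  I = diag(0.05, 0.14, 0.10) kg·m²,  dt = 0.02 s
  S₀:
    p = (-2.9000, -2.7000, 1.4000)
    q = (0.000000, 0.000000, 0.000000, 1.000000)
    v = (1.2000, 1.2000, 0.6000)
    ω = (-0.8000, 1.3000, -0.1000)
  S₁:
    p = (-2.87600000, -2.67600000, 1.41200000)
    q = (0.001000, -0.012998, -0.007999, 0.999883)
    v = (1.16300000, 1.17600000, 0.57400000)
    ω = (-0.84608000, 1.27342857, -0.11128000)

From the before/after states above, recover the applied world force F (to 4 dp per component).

Δv = v₁−v₀ = (-0.03700000, -0.02400000, -0.02600000)
F = m·Δv/dt = (-3.7000, -2.4000, -2.6000)

F = (-3.7000, -2.4000, -2.6000)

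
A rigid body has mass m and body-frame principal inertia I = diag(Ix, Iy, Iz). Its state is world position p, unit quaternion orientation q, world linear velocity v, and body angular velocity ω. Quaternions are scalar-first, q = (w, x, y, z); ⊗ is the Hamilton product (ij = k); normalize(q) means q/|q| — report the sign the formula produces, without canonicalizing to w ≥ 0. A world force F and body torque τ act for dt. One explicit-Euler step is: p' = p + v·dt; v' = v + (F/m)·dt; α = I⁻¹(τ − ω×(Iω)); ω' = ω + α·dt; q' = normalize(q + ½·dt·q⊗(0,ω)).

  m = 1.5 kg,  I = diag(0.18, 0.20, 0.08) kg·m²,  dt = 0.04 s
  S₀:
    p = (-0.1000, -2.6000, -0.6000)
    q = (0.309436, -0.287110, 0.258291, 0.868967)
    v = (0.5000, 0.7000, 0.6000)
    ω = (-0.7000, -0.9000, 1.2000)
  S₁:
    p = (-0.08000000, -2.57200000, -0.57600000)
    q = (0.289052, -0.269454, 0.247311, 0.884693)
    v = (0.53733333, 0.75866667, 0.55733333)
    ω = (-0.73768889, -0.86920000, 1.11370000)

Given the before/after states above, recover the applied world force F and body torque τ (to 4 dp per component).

F = (1.4000, 2.2000, -1.6000)
τ = (-0.0400, 0.0700, -0.1600)

ω₁ − ω₀ = (-0.03768889, 0.03080000, -0.08630000)
applied torque τ = (-0.0400, 0.0700, -0.1600)
velocity change Δv = (0.03733333, 0.05866667, -0.04266667)
F = m·Δv/dt = (1.4000, 2.2000, -1.6000)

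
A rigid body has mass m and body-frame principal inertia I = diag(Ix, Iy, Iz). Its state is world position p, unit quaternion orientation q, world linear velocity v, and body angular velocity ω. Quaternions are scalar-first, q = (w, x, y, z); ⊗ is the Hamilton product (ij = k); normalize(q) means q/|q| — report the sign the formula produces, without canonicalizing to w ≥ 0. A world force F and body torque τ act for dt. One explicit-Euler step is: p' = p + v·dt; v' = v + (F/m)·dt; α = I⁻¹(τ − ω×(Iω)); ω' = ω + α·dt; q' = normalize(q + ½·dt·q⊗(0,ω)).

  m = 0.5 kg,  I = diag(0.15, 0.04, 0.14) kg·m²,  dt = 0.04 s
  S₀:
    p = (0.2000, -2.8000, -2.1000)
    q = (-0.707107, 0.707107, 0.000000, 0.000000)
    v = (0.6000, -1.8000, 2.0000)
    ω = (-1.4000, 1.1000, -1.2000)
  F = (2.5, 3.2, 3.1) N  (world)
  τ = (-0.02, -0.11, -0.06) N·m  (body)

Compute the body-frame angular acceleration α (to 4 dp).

α = (0.7467, -3.1700, -1.6386)

precession coupling ω×(Iω) = (-0.1320, 0.0168, 0.1694)
(τ − ω×Iω)/I = (0.7467, -3.1700, -1.6386)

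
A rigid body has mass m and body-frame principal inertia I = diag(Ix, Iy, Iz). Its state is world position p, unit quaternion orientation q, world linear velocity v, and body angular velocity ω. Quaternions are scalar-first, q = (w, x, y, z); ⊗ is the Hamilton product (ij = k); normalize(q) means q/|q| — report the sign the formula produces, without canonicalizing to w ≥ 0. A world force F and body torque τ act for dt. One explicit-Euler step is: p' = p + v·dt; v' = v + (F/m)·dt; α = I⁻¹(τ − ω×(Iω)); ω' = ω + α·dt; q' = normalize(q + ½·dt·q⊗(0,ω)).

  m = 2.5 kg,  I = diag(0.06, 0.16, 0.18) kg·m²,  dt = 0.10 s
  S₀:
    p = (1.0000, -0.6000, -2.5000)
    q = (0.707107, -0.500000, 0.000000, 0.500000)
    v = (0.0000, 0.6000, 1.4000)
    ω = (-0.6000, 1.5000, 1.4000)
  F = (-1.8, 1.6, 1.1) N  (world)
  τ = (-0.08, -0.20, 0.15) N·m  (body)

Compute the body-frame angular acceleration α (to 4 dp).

ω×(Iω) gyroscopic = (0.0420, 0.1008, -0.0900)
(τ − ω×Iω)/I = (-2.0333, -1.8800, 1.3333)

α = (-2.0333, -1.8800, 1.3333)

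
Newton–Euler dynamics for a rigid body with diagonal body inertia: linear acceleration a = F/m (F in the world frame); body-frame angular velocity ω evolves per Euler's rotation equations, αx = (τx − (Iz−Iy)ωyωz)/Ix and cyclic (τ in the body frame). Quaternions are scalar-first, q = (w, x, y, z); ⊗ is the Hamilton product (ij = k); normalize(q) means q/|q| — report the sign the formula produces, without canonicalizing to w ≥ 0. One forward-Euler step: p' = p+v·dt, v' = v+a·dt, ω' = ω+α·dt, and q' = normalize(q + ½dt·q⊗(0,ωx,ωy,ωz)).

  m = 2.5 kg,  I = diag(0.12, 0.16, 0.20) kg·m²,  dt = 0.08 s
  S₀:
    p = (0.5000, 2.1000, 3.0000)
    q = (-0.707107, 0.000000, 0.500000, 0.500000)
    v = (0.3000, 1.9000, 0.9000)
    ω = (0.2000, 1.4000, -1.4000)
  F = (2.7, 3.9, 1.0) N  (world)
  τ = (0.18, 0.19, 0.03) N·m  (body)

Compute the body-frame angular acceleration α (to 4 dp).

α = (2.1533, 1.0475, 0.0940)

ω×(Iω) gyroscopic = (-0.0784, 0.0224, 0.0112)
α = I⁻¹(τ − ω×Iω) = (2.1533, 1.0475, 0.0940)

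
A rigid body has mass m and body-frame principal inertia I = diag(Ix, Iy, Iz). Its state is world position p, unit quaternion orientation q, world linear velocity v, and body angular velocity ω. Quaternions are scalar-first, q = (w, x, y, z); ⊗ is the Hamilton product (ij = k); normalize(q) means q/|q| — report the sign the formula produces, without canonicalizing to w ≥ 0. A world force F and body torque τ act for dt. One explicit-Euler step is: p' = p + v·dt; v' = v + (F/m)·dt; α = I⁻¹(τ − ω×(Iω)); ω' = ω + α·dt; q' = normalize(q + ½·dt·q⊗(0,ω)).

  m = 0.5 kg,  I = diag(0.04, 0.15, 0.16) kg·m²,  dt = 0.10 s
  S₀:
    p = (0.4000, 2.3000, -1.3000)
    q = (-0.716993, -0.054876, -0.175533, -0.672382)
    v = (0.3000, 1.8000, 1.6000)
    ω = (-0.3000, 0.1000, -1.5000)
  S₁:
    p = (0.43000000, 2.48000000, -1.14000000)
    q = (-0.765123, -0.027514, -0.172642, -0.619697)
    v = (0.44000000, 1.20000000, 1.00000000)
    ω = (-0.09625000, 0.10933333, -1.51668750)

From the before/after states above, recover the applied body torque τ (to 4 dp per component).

τ = (0.0800, -0.0400, -0.0300)

Δω = ω₁−ω₀ = (0.20375000, 0.00933333, -0.01668750)
applied torque τ = (0.0800, -0.0400, -0.0300)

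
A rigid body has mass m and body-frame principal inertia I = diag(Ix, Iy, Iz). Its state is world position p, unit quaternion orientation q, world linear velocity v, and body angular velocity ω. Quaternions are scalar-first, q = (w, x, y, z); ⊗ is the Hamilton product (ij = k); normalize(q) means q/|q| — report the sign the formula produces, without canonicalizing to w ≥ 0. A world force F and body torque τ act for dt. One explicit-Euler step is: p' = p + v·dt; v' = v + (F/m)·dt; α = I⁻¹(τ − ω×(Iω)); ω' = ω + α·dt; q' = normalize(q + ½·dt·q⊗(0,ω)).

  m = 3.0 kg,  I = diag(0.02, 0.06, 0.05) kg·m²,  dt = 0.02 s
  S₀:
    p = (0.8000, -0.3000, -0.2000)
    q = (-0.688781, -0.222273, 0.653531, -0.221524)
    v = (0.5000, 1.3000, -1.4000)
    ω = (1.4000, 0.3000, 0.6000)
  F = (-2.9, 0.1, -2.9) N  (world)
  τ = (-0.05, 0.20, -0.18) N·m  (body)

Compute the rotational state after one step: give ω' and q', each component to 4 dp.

ω' = (1.3518, 0.3751, 0.5213)
q' = (-0.6862, -0.2273, 0.6496, -0.2354)

precession coupling ω×(Iω) = (-0.0018, -0.0252, 0.0168)
angular accel α = (-2.4100, 3.7533, -3.9360)
ω + α·dt = (1.3518, 0.3751, 0.5213)
Hamilton product q⊗(0,ω) = (0.2480373, -0.5057176, -0.3834041, -1.3948939)
q + ½dt·q⊗(0,ω), renormalized = (-0.6862, -0.2273, 0.6496, -0.2354)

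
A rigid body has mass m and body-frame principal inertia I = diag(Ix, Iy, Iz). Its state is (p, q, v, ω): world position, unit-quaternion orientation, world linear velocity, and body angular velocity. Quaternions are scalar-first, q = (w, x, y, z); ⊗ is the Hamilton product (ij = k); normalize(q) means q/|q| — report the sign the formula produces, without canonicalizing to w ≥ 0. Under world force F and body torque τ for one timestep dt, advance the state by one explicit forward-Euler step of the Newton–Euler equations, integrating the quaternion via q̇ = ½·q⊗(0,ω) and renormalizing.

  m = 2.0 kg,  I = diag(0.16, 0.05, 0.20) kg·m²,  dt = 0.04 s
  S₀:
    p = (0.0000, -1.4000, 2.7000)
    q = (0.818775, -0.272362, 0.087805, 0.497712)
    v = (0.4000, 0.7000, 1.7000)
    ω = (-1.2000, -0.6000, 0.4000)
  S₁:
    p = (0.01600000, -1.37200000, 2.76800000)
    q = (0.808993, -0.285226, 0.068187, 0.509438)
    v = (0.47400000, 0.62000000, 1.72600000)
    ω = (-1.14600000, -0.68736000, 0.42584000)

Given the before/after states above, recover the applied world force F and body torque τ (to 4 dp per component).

velocity change Δv = (0.07400000, -0.08000000, 0.02600000)
F = m·Δv/dt = (3.7000, -4.0000, 1.3000)
Δω = ω₁−ω₀ = (0.05400000, -0.08736000, 0.02584000)
gyro term ω₀×Iω₀ = (-0.0360, 0.0192, -0.0792)
τ = I·(Δω/dt) + ω₀×(Iω₀) = (0.1800, -0.0900, 0.0500)

F = (3.7000, -4.0000, 1.3000)
τ = (0.1800, -0.0900, 0.0500)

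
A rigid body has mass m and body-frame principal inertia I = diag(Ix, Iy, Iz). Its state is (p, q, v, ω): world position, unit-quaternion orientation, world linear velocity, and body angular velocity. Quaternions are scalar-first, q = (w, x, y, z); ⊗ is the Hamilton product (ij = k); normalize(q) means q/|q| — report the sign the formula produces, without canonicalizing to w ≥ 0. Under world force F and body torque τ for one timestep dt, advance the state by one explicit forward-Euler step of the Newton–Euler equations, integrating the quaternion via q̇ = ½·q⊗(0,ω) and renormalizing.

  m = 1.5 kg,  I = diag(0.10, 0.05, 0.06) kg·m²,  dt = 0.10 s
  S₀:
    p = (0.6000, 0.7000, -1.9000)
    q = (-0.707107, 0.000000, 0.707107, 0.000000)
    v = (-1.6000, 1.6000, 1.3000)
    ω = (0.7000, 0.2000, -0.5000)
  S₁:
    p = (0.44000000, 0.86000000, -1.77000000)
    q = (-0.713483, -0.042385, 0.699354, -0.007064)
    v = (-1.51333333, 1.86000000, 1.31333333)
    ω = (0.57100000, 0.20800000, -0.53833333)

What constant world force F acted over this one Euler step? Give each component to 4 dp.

F = (1.3000, 3.9000, 0.2000)

Δv = v₁−v₀ = (0.08666667, 0.26000000, 0.01333333)
applied force F = (1.3000, 3.9000, 0.2000)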